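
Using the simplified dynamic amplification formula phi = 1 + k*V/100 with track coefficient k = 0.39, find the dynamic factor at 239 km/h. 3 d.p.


phi = 1 + k * V / 100
phi = 1 + 0.39 * 239 / 100
phi = 1 + 0.9321
phi = 1.932

1.932


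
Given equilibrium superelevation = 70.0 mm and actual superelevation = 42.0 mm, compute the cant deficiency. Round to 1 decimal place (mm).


Cant deficiency = equilibrium cant - actual cant
CD = 70.0 - 42.0
CD = 28.0 mm

28.0


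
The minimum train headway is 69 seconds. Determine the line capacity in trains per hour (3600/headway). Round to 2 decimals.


Capacity = 3600 / headway
Capacity = 3600 / 69
Capacity = 52.17 trains/hour

52.17


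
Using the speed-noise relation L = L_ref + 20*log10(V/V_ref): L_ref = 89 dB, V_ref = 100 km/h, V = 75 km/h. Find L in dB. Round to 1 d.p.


V/V_ref = 75 / 100 = 0.75
log10(0.75) = -0.124939
20 * -0.124939 = -2.4988
L = 89 + -2.4988 = 86.5 dB

86.5


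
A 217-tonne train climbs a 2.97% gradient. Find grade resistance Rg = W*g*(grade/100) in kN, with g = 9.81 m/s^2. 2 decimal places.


Rg = W * 9.81 * grade / 100
Rg = 217 * 9.81 * 2.97 / 100
Rg = 2128.77 * 0.0297
Rg = 63.22 kN

63.22


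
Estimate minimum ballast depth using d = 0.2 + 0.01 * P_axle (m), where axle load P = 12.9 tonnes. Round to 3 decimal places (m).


d = 0.2 + 0.01 * 12.9
d = 0.2 + 0.129
d = 0.329 m

0.329


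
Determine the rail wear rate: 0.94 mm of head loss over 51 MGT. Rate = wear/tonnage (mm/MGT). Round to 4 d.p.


Wear rate = total wear / cumulative tonnage
Rate = 0.94 / 51
Rate = 0.0184 mm/MGT

0.0184


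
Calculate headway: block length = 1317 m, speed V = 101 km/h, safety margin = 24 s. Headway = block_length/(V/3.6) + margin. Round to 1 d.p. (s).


V = 101 / 3.6 = 28.0556 m/s
Block traversal time = 1317 / 28.0556 = 46.9426 s
Headway = 46.9426 + 24
Headway = 70.9 s

70.9


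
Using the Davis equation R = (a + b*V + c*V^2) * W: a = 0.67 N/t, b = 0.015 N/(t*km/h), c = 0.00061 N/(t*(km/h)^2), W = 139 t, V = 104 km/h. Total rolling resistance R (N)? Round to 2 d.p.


b*V = 0.015 * 104 = 1.56
c*V^2 = 0.00061 * 10816 = 6.59776
R_per_t = 0.67 + 1.56 + 6.59776 = 8.82776 N/t
R_total = 8.82776 * 139 = 1227.06 N

1227.06


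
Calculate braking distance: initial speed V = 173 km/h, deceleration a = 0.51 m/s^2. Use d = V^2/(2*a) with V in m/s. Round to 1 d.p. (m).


Convert speed: V = 173 / 3.6 = 48.0556 m/s
V^2 = 2309.3364
d = 2309.3364 / (2 * 0.51)
d = 2309.3364 / 1.02
d = 2264.1 m

2264.1


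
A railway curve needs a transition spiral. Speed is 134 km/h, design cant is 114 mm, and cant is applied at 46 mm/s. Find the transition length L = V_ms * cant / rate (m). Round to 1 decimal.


Convert speed: V = 134 / 3.6 = 37.2222 m/s
L = 37.2222 * 114 / 46
L = 4243.3333 / 46
L = 92.2 m

92.2


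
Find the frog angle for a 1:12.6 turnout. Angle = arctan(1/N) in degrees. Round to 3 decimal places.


1/N = 1/12.6 = 0.079365
angle = arctan(0.079365) = 0.079199 rad
angle = 0.079199 * 180/pi = 4.538 degrees

4.538


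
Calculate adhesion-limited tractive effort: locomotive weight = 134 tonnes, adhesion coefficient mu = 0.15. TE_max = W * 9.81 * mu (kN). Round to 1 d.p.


TE_max = W * g * mu
TE_max = 134 * 9.81 * 0.15
TE_max = 1314.54 * 0.15
TE_max = 197.2 kN

197.2


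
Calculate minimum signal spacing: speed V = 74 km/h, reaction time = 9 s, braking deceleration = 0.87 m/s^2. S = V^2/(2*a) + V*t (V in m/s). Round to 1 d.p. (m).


V = 74 / 3.6 = 20.5556 m/s
Braking distance = 20.5556^2 / (2*0.87) = 242.8338 m
Sighting distance = 20.5556 * 9 = 185.0 m
S = 242.8338 + 185.0 = 427.8 m

427.8


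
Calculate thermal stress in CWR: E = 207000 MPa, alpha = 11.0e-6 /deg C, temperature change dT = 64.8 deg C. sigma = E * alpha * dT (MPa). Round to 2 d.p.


sigma = E * alpha * dT
sigma = 207000 * 11.0e-6 * 64.8
sigma = 2.277 * 64.8
sigma = 147.55 MPa

147.55


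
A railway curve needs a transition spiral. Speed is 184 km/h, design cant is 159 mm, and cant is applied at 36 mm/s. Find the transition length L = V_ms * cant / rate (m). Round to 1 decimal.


Convert speed: V = 184 / 3.6 = 51.1111 m/s
L = 51.1111 * 159 / 36
L = 8126.6667 / 36
L = 225.7 m

225.7


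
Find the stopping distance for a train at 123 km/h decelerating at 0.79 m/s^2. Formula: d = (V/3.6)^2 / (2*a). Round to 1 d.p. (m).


Convert speed: V = 123 / 3.6 = 34.1667 m/s
V^2 = 1167.3611
d = 1167.3611 / (2 * 0.79)
d = 1167.3611 / 1.58
d = 738.8 m

738.8


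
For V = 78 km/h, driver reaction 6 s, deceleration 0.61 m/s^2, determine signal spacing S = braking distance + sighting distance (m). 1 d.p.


V = 78 / 3.6 = 21.6667 m/s
Braking distance = 21.6667^2 / (2*0.61) = 384.7905 m
Sighting distance = 21.6667 * 6 = 130.0 m
S = 384.7905 + 130.0 = 514.8 m

514.8


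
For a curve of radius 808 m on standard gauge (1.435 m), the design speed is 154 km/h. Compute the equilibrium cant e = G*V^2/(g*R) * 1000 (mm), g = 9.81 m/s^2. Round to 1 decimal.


Convert speed: V = 154 / 3.6 = 42.7778 m/s
Apply formula: e = 1.435 * 42.7778^2 / (9.81 * 808)
e = 1.435 * 1829.9383 / 7926.48
e = 0.33129 m = 331.3 mm

331.3


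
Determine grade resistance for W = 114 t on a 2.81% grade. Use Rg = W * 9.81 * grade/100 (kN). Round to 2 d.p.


Rg = W * 9.81 * grade / 100
Rg = 114 * 9.81 * 2.81 / 100
Rg = 1118.34 * 0.0281
Rg = 31.43 kN

31.43


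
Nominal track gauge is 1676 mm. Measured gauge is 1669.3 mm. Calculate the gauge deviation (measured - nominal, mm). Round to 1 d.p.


Deviation = measured - nominal
Deviation = 1669.3 - 1676
Deviation = -6.7 mm

-6.7


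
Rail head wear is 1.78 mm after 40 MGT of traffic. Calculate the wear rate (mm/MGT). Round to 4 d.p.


Wear rate = total wear / cumulative tonnage
Rate = 1.78 / 40
Rate = 0.0445 mm/MGT

0.0445


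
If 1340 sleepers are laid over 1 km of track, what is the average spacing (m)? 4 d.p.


Spacing = 1000 m / number of sleepers
Spacing = 1000 / 1340
Spacing = 0.7463 m

0.7463


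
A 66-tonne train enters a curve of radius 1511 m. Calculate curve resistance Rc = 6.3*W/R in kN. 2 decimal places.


Rc = 6.3 * W / R
Rc = 6.3 * 66 / 1511
Rc = 415.8 / 1511
Rc = 0.28 kN

0.28


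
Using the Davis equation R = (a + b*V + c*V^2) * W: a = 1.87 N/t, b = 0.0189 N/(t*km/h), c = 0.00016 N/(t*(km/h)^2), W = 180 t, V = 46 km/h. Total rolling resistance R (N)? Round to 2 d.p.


b*V = 0.0189 * 46 = 0.8694
c*V^2 = 0.00016 * 2116 = 0.33856
R_per_t = 1.87 + 0.8694 + 0.33856 = 3.07796 N/t
R_total = 3.07796 * 180 = 554.03 N

554.03


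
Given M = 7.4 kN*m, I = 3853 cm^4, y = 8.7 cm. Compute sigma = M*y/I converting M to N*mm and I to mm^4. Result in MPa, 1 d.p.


Convert units:
M = 7.4 kN*m = 7400000 N*mm
y = 8.7 cm = 87 mm
I = 3853 cm^4 = 38530000 mm^4
sigma = 7400000 * 87 / 38530000
sigma = 16.7 MPa

16.7


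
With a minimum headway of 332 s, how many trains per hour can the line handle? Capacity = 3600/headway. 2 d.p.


Capacity = 3600 / headway
Capacity = 3600 / 332
Capacity = 10.84 trains/hour

10.84


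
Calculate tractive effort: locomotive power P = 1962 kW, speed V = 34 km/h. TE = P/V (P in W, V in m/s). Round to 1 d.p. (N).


Convert: P = 1962 kW = 1962000 W
V = 34 / 3.6 = 9.4444 m/s
TE = 1962000 / 9.4444
TE = 207741.2 N

207741.2


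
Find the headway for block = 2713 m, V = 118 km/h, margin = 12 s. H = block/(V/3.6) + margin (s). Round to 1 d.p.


V = 118 / 3.6 = 32.7778 m/s
Block traversal time = 2713 / 32.7778 = 82.7695 s
Headway = 82.7695 + 12
Headway = 94.8 s

94.8


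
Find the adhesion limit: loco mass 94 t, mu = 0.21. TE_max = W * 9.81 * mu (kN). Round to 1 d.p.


TE_max = W * g * mu
TE_max = 94 * 9.81 * 0.21
TE_max = 922.14 * 0.21
TE_max = 193.6 kN

193.6


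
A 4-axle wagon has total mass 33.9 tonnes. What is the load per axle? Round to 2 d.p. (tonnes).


Load per axle = total weight / number of axles
Load = 33.9 / 4
Load = 8.48 tonnes

8.48


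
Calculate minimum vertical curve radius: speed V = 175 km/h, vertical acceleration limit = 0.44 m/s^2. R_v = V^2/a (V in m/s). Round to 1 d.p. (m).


Convert speed: V = 175 / 3.6 = 48.6111 m/s
V^2 = 2363.0401 m^2/s^2
R_v = 2363.0401 / 0.44
R_v = 5370.5 m

5370.5


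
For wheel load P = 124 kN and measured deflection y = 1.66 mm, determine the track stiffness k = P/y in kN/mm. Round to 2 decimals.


Track stiffness k = P / y
k = 124 / 1.66
k = 74.70 kN/mm

74.70


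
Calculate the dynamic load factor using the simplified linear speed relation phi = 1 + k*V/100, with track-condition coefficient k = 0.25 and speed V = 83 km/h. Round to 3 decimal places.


phi = 1 + k * V / 100
phi = 1 + 0.25 * 83 / 100
phi = 1 + 0.2075
phi = 1.208

1.208


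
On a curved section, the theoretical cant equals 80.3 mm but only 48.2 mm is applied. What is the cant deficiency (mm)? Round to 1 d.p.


Cant deficiency = equilibrium cant - actual cant
CD = 80.3 - 48.2
CD = 32.1 mm

32.1


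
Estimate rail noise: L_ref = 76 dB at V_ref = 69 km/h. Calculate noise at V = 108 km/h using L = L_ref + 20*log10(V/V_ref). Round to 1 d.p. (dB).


V/V_ref = 108 / 69 = 1.565217
log10(1.565217) = 0.194575
20 * 0.194575 = 3.8915
L = 76 + 3.8915 = 79.9 dB

79.9


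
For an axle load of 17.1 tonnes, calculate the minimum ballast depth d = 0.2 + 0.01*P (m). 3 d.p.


d = 0.2 + 0.01 * 17.1
d = 0.2 + 0.171
d = 0.371 m

0.371


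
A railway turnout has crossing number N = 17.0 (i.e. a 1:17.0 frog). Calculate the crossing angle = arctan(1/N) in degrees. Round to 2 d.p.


1/N = 1/17.0 = 0.058824
angle = arctan(0.058824) = 0.058756 rad
angle = 0.058756 * 180/pi = 3.37 degrees

3.37


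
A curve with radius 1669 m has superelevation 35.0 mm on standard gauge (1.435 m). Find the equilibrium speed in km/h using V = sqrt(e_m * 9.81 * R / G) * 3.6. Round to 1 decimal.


Convert cant: e = 35.0 mm = 0.0350 m
V_ms = sqrt(0.0350 * 9.81 * 1669 / 1.435)
V_ms = sqrt(399.33878) = 19.9835 m/s
V = 19.9835 * 3.6 = 71.9 km/h

71.9


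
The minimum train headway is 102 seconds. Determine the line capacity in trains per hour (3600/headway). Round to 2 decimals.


Capacity = 3600 / headway
Capacity = 3600 / 102
Capacity = 35.29 trains/hour

35.29


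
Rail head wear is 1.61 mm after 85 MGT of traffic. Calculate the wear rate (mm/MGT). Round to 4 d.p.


Wear rate = total wear / cumulative tonnage
Rate = 1.61 / 85
Rate = 0.0189 mm/MGT

0.0189


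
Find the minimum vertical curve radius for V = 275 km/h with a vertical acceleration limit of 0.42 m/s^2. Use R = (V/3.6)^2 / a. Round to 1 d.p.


Convert speed: V = 275 / 3.6 = 76.3889 m/s
V^2 = 5835.2623 m^2/s^2
R_v = 5835.2623 / 0.42
R_v = 13893.5 m

13893.5


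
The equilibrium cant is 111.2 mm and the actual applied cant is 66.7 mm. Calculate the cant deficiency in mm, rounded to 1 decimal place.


Cant deficiency = equilibrium cant - actual cant
CD = 111.2 - 66.7
CD = 44.5 mm

44.5


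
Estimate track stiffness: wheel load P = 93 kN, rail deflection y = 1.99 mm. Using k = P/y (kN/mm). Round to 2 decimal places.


Track stiffness k = P / y
k = 93 / 1.99
k = 46.73 kN/mm

46.73


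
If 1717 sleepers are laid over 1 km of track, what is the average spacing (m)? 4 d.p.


Spacing = 1000 m / number of sleepers
Spacing = 1000 / 1717
Spacing = 0.5824 m

0.5824


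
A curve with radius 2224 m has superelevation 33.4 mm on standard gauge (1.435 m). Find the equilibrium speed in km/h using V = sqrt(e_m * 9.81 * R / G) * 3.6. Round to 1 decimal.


Convert cant: e = 33.4 mm = 0.0334 m
V_ms = sqrt(0.0334 * 9.81 * 2224 / 1.435)
V_ms = sqrt(507.806617) = 22.5346 m/s
V = 22.5346 * 3.6 = 81.1 km/h

81.1


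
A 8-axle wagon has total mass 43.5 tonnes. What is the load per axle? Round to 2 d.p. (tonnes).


Load per axle = total weight / number of axles
Load = 43.5 / 8
Load = 5.44 tonnes

5.44


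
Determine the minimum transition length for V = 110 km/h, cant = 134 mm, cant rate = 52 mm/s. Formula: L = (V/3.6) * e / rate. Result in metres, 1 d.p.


Convert speed: V = 110 / 3.6 = 30.5556 m/s
L = 30.5556 * 134 / 52
L = 4094.4444 / 52
L = 78.7 m

78.7


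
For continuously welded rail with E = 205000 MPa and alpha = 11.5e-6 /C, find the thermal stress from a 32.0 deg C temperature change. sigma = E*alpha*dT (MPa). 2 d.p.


sigma = E * alpha * dT
sigma = 205000 * 11.5e-6 * 32.0
sigma = 2.3575 * 32.0
sigma = 75.44 MPa

75.44


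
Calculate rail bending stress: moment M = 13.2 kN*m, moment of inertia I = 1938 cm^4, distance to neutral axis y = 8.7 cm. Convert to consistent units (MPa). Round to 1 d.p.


Convert units:
M = 13.2 kN*m = 13200000 N*mm
y = 8.7 cm = 87 mm
I = 1938 cm^4 = 19380000 mm^4
sigma = 13200000 * 87 / 19380000
sigma = 59.3 MPa

59.3


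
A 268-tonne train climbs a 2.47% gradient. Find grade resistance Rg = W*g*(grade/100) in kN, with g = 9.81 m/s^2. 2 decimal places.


Rg = W * 9.81 * grade / 100
Rg = 268 * 9.81 * 2.47 / 100
Rg = 2629.08 * 0.0247
Rg = 64.94 kN

64.94


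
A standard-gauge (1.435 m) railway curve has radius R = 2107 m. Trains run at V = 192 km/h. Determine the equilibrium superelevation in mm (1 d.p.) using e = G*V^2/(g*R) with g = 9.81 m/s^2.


Convert speed: V = 192 / 3.6 = 53.3333 m/s
Apply formula: e = 1.435 * 53.3333^2 / (9.81 * 2107)
e = 1.435 * 2844.4444 / 20669.67
e = 0.197477 m = 197.5 mm

197.5


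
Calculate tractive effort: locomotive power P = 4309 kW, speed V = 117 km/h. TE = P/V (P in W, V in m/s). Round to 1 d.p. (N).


Convert: P = 4309 kW = 4309000 W
V = 117 / 3.6 = 32.5 m/s
TE = 4309000 / 32.5
TE = 132584.6 N

132584.6


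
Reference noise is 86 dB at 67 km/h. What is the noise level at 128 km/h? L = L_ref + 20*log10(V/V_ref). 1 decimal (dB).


V/V_ref = 128 / 67 = 1.910448
log10(1.910448) = 0.281135
20 * 0.281135 = 5.6227
L = 86 + 5.6227 = 91.6 dB

91.6


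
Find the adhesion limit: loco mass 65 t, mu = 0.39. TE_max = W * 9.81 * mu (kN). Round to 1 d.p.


TE_max = W * g * mu
TE_max = 65 * 9.81 * 0.39
TE_max = 637.65 * 0.39
TE_max = 248.7 kN

248.7


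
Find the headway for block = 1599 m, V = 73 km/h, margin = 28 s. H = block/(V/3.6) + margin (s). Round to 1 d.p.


V = 73 / 3.6 = 20.2778 m/s
Block traversal time = 1599 / 20.2778 = 78.8548 s
Headway = 78.8548 + 28
Headway = 106.9 s

106.9


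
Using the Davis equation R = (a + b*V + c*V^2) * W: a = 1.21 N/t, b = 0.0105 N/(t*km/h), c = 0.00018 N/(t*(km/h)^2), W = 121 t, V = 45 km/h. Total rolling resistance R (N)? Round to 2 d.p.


b*V = 0.0105 * 45 = 0.4725
c*V^2 = 0.00018 * 2025 = 0.3645
R_per_t = 1.21 + 0.4725 + 0.3645 = 2.047 N/t
R_total = 2.047 * 121 = 247.69 N

247.69


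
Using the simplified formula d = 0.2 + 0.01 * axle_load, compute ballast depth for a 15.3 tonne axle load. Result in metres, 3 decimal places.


d = 0.2 + 0.01 * 15.3
d = 0.2 + 0.153
d = 0.353 m

0.353


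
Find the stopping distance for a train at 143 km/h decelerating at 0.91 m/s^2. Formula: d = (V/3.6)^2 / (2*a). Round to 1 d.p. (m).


Convert speed: V = 143 / 3.6 = 39.7222 m/s
V^2 = 1577.8549
d = 1577.8549 / (2 * 0.91)
d = 1577.8549 / 1.82
d = 867.0 m

867.0


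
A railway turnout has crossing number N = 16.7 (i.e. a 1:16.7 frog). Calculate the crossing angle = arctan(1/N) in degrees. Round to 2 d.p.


1/N = 1/16.7 = 0.05988
angle = arctan(0.05988) = 0.059809 rad
angle = 0.059809 * 180/pi = 3.43 degrees

3.43


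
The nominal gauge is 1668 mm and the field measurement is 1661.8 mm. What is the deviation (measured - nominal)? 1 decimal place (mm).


Deviation = measured - nominal
Deviation = 1661.8 - 1668
Deviation = -6.2 mm

-6.2


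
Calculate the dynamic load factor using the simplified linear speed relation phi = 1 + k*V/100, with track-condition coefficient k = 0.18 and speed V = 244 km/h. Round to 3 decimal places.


phi = 1 + k * V / 100
phi = 1 + 0.18 * 244 / 100
phi = 1 + 0.4392
phi = 1.439

1.439


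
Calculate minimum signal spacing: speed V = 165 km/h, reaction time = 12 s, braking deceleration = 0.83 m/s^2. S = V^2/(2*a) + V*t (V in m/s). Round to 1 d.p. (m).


V = 165 / 3.6 = 45.8333 m/s
Braking distance = 45.8333^2 / (2*0.83) = 1265.4786 m
Sighting distance = 45.8333 * 12 = 550.0 m
S = 1265.4786 + 550.0 = 1815.5 m

1815.5


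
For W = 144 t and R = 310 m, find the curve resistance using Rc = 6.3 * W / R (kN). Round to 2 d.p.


Rc = 6.3 * W / R
Rc = 6.3 * 144 / 310
Rc = 907.2 / 310
Rc = 2.93 kN

2.93


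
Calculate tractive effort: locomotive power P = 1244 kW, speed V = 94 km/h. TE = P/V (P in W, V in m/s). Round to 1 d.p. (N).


Convert: P = 1244 kW = 1244000 W
V = 94 / 3.6 = 26.1111 m/s
TE = 1244000 / 26.1111
TE = 47642.6 N

47642.6


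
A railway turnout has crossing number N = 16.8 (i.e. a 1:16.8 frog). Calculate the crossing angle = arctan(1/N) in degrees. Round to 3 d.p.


1/N = 1/16.8 = 0.059524
angle = arctan(0.059524) = 0.059454 rad
angle = 0.059454 * 180/pi = 3.406 degrees

3.406


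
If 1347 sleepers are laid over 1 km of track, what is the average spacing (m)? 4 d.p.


Spacing = 1000 m / number of sleepers
Spacing = 1000 / 1347
Spacing = 0.7424 m

0.7424


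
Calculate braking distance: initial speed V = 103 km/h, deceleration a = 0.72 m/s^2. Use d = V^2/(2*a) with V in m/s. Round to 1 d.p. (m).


Convert speed: V = 103 / 3.6 = 28.6111 m/s
V^2 = 818.5957
d = 818.5957 / (2 * 0.72)
d = 818.5957 / 1.44
d = 568.5 m

568.5


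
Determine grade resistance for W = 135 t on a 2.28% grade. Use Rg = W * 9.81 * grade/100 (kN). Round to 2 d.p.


Rg = W * 9.81 * grade / 100
Rg = 135 * 9.81 * 2.28 / 100
Rg = 1324.35 * 0.0228
Rg = 30.20 kN

30.20


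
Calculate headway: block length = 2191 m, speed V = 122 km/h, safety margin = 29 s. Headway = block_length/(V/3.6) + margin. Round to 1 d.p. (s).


V = 122 / 3.6 = 33.8889 m/s
Block traversal time = 2191 / 33.8889 = 64.6525 s
Headway = 64.6525 + 29
Headway = 93.7 s

93.7


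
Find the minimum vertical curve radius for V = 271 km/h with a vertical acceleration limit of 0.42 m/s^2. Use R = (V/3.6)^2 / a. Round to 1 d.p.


Convert speed: V = 271 / 3.6 = 75.2778 m/s
V^2 = 5666.7438 m^2/s^2
R_v = 5666.7438 / 0.42
R_v = 13492.2 m

13492.2


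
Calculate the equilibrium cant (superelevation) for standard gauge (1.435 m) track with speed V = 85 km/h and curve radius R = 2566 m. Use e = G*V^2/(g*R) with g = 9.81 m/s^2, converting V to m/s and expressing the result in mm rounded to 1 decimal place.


Convert speed: V = 85 / 3.6 = 23.6111 m/s
Apply formula: e = 1.435 * 23.6111^2 / (9.81 * 2566)
e = 1.435 * 557.4846 / 25172.46
e = 0.03178 m = 31.8 mm

31.8


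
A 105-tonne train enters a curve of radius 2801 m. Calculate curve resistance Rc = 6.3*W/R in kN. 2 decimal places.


Rc = 6.3 * W / R
Rc = 6.3 * 105 / 2801
Rc = 661.5 / 2801
Rc = 0.24 kN

0.24


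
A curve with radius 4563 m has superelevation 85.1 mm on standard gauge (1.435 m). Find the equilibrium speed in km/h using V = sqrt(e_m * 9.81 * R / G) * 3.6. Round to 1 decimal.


Convert cant: e = 85.1 mm = 0.0851 m
V_ms = sqrt(0.0851 * 9.81 * 4563 / 1.435)
V_ms = sqrt(2654.588051) = 51.5227 m/s
V = 51.5227 * 3.6 = 185.5 km/h

185.5


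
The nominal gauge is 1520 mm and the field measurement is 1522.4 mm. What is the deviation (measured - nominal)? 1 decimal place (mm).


Deviation = measured - nominal
Deviation = 1522.4 - 1520
Deviation = 2.4 mm

2.4


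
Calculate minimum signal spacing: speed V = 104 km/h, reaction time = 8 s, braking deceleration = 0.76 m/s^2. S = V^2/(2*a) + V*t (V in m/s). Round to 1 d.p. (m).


V = 104 / 3.6 = 28.8889 m/s
Braking distance = 28.8889^2 / (2*0.76) = 549.0578 m
Sighting distance = 28.8889 * 8 = 231.1111 m
S = 549.0578 + 231.1111 = 780.2 m

780.2


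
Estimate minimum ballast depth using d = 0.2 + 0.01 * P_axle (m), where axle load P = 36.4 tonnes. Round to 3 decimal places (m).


d = 0.2 + 0.01 * 36.4
d = 0.2 + 0.364
d = 0.564 m

0.564


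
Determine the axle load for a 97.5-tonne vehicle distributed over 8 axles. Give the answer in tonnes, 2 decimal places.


Load per axle = total weight / number of axles
Load = 97.5 / 8
Load = 12.19 tonnes

12.19


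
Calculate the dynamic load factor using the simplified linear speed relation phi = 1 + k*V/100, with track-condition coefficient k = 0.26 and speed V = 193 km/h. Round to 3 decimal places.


phi = 1 + k * V / 100
phi = 1 + 0.26 * 193 / 100
phi = 1 + 0.5018
phi = 1.502

1.502


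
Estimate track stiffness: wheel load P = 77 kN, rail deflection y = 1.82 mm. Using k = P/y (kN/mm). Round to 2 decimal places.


Track stiffness k = P / y
k = 77 / 1.82
k = 42.31 kN/mm

42.31


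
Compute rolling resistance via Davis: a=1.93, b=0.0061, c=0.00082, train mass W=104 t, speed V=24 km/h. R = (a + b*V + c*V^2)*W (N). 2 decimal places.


b*V = 0.0061 * 24 = 0.1464
c*V^2 = 0.00082 * 576 = 0.47232
R_per_t = 1.93 + 0.1464 + 0.47232 = 2.54872 N/t
R_total = 2.54872 * 104 = 265.07 N

265.07


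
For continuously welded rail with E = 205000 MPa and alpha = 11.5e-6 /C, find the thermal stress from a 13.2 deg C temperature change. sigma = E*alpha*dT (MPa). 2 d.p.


sigma = E * alpha * dT
sigma = 205000 * 11.5e-6 * 13.2
sigma = 2.3575 * 13.2
sigma = 31.12 MPa

31.12


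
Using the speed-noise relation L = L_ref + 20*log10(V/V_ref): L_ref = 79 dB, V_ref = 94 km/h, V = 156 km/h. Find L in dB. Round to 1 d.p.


V/V_ref = 156 / 94 = 1.659574
log10(1.659574) = 0.219997
20 * 0.219997 = 4.3999
L = 79 + 4.3999 = 83.4 dB

83.4


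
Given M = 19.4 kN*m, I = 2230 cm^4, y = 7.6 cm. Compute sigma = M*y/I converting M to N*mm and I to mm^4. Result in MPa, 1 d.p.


Convert units:
M = 19.4 kN*m = 19400000 N*mm
y = 7.6 cm = 76 mm
I = 2230 cm^4 = 22300000 mm^4
sigma = 19400000 * 76 / 22300000
sigma = 66.1 MPa

66.1


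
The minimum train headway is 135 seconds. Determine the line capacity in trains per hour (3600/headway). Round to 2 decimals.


Capacity = 3600 / headway
Capacity = 3600 / 135
Capacity = 26.67 trains/hour

26.67


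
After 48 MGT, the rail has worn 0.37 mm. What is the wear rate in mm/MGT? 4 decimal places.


Wear rate = total wear / cumulative tonnage
Rate = 0.37 / 48
Rate = 0.0077 mm/MGT

0.0077


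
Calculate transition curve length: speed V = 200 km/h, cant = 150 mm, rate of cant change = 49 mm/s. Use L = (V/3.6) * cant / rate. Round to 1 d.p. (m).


Convert speed: V = 200 / 3.6 = 55.5556 m/s
L = 55.5556 * 150 / 49
L = 8333.3333 / 49
L = 170.1 m

170.1


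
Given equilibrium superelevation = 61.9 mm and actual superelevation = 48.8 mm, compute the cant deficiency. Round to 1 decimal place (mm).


Cant deficiency = equilibrium cant - actual cant
CD = 61.9 - 48.8
CD = 13.1 mm

13.1


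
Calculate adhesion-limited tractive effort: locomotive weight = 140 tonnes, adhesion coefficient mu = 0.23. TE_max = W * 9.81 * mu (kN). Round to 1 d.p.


TE_max = W * g * mu
TE_max = 140 * 9.81 * 0.23
TE_max = 1373.4 * 0.23
TE_max = 315.9 kN

315.9


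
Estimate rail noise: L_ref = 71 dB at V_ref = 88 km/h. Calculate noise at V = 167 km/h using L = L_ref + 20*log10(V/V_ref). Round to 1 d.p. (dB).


V/V_ref = 167 / 88 = 1.897727
log10(1.897727) = 0.278234
20 * 0.278234 = 5.5647
L = 71 + 5.5647 = 76.6 dB

76.6


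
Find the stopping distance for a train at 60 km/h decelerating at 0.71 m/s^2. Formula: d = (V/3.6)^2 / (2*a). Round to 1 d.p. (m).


Convert speed: V = 60 / 3.6 = 16.6667 m/s
V^2 = 277.7778
d = 277.7778 / (2 * 0.71)
d = 277.7778 / 1.42
d = 195.6 m

195.6


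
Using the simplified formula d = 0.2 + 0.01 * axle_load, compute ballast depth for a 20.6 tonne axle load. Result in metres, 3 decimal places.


d = 0.2 + 0.01 * 20.6
d = 0.2 + 0.206
d = 0.406 m

0.406


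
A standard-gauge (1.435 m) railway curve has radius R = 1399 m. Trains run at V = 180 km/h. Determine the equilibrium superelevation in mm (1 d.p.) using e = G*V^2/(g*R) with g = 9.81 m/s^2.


Convert speed: V = 180 / 3.6 = 50.0 m/s
Apply formula: e = 1.435 * 50.0^2 / (9.81 * 1399)
e = 1.435 * 2500.0 / 13724.19
e = 0.2614 m = 261.4 mm

261.4


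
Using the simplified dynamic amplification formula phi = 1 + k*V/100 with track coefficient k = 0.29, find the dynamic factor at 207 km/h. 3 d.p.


phi = 1 + k * V / 100
phi = 1 + 0.29 * 207 / 100
phi = 1 + 0.6003
phi = 1.600

1.600


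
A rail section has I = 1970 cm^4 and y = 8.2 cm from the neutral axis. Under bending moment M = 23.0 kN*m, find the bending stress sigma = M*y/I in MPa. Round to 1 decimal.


Convert units:
M = 23.0 kN*m = 23000000 N*mm
y = 8.2 cm = 82 mm
I = 1970 cm^4 = 19700000 mm^4
sigma = 23000000 * 82 / 19700000
sigma = 95.7 MPa

95.7


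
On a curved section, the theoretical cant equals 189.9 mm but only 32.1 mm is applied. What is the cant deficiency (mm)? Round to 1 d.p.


Cant deficiency = equilibrium cant - actual cant
CD = 189.9 - 32.1
CD = 157.8 mm

157.8


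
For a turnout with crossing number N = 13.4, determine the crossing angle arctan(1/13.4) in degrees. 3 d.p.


1/N = 1/13.4 = 0.074627
angle = arctan(0.074627) = 0.074489 rad
angle = 0.074489 * 180/pi = 4.268 degrees

4.268


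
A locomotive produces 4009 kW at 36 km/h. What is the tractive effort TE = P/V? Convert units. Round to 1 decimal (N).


Convert: P = 4009 kW = 4009000 W
V = 36 / 3.6 = 10.0 m/s
TE = 4009000 / 10.0
TE = 400900.0 N

400900.0


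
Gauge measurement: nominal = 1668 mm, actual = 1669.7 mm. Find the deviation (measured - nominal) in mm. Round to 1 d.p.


Deviation = measured - nominal
Deviation = 1669.7 - 1668
Deviation = 1.7 mm

1.7


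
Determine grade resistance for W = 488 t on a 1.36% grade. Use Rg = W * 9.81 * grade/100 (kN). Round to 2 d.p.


Rg = W * 9.81 * grade / 100
Rg = 488 * 9.81 * 1.36 / 100
Rg = 4787.28 * 0.0136
Rg = 65.11 kN

65.11


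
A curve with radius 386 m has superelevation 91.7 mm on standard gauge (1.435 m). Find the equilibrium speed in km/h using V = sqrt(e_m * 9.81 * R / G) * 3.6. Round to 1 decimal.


Convert cant: e = 91.7 mm = 0.0917 m
V_ms = sqrt(0.0917 * 9.81 * 386 / 1.435)
V_ms = sqrt(241.97681) = 15.5556 m/s
V = 15.5556 * 3.6 = 56.0 km/h

56.0


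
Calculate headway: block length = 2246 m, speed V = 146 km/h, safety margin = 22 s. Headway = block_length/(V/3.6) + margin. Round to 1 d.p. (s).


V = 146 / 3.6 = 40.5556 m/s
Block traversal time = 2246 / 40.5556 = 55.3808 s
Headway = 55.3808 + 22
Headway = 77.4 s

77.4


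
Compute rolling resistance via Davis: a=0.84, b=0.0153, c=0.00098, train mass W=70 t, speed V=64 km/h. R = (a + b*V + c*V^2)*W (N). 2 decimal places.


b*V = 0.0153 * 64 = 0.9792
c*V^2 = 0.00098 * 4096 = 4.01408
R_per_t = 0.84 + 0.9792 + 4.01408 = 5.83328 N/t
R_total = 5.83328 * 70 = 408.33 N

408.33


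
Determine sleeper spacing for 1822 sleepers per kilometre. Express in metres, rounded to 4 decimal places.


Spacing = 1000 m / number of sleepers
Spacing = 1000 / 1822
Spacing = 0.5488 m

0.5488


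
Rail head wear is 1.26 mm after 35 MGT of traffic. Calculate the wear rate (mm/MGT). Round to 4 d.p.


Wear rate = total wear / cumulative tonnage
Rate = 1.26 / 35
Rate = 0.0360 mm/MGT

0.0360


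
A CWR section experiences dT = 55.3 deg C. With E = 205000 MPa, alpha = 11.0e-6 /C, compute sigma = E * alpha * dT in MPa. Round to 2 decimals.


sigma = E * alpha * dT
sigma = 205000 * 11.0e-6 * 55.3
sigma = 2.255 * 55.3
sigma = 124.70 MPa

124.70


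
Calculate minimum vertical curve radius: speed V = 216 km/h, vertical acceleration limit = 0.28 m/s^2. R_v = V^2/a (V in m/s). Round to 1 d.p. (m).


Convert speed: V = 216 / 3.6 = 60.0 m/s
V^2 = 3600.0 m^2/s^2
R_v = 3600.0 / 0.28
R_v = 12857.1 m

12857.1


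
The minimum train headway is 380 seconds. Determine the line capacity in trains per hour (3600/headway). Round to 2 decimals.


Capacity = 3600 / headway
Capacity = 3600 / 380
Capacity = 9.47 trains/hour

9.47


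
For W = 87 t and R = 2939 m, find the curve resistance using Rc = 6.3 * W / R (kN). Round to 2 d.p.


Rc = 6.3 * W / R
Rc = 6.3 * 87 / 2939
Rc = 548.1 / 2939
Rc = 0.19 kN

0.19


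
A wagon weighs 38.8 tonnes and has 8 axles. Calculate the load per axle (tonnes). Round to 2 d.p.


Load per axle = total weight / number of axles
Load = 38.8 / 8
Load = 4.85 tonnes

4.85


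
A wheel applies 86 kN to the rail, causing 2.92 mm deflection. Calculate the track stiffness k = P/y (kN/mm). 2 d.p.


Track stiffness k = P / y
k = 86 / 2.92
k = 29.45 kN/mm

29.45


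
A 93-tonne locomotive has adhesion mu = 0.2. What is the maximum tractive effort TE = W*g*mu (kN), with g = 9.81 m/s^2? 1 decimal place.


TE_max = W * g * mu
TE_max = 93 * 9.81 * 0.2
TE_max = 912.33 * 0.2
TE_max = 182.5 kN

182.5


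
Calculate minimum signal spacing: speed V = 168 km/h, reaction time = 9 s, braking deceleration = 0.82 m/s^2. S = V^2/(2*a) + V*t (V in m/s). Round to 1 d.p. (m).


V = 168 / 3.6 = 46.6667 m/s
Braking distance = 46.6667^2 / (2*0.82) = 1327.9133 m
Sighting distance = 46.6667 * 9 = 420.0 m
S = 1327.9133 + 420.0 = 1747.9 m

1747.9


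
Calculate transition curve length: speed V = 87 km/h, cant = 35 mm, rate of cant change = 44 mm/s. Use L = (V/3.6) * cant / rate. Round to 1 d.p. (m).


Convert speed: V = 87 / 3.6 = 24.1667 m/s
L = 24.1667 * 35 / 44
L = 845.8333 / 44
L = 19.2 m

19.2


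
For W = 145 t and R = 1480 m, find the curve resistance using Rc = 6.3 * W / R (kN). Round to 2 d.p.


Rc = 6.3 * W / R
Rc = 6.3 * 145 / 1480
Rc = 913.5 / 1480
Rc = 0.62 kN

0.62


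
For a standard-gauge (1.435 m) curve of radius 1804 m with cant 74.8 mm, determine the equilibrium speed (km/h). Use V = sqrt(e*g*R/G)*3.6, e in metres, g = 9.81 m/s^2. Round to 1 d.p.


Convert cant: e = 74.8 mm = 0.0748 m
V_ms = sqrt(0.0748 * 9.81 * 1804 / 1.435)
V_ms = sqrt(922.476343) = 30.3723 m/s
V = 30.3723 * 3.6 = 109.3 km/h

109.3


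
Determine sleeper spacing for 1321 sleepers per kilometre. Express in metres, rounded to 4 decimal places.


Spacing = 1000 m / number of sleepers
Spacing = 1000 / 1321
Spacing = 0.7570 m

0.7570


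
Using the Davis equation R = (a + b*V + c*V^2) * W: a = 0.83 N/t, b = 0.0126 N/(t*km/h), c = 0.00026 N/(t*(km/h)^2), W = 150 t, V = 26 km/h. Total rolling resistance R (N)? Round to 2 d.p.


b*V = 0.0126 * 26 = 0.3276
c*V^2 = 0.00026 * 676 = 0.17576
R_per_t = 0.83 + 0.3276 + 0.17576 = 1.33336 N/t
R_total = 1.33336 * 150 = 200.00 N

200.00


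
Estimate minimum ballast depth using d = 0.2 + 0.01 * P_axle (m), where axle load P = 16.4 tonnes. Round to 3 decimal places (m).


d = 0.2 + 0.01 * 16.4
d = 0.2 + 0.164
d = 0.364 m

0.364


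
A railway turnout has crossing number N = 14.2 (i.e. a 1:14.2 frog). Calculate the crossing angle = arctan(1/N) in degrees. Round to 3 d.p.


1/N = 1/14.2 = 0.070423
angle = arctan(0.070423) = 0.070306 rad
angle = 0.070306 * 180/pi = 4.028 degrees

4.028


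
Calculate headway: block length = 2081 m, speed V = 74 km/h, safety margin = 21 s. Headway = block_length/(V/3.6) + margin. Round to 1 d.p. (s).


V = 74 / 3.6 = 20.5556 m/s
Block traversal time = 2081 / 20.5556 = 101.2378 s
Headway = 101.2378 + 21
Headway = 122.2 s

122.2


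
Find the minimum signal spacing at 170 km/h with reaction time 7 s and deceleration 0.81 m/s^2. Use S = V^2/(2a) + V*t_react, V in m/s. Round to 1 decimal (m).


V = 170 / 3.6 = 47.2222 m/s
Braking distance = 47.2222^2 / (2*0.81) = 1376.5051 m
Sighting distance = 47.2222 * 7 = 330.5556 m
S = 1376.5051 + 330.5556 = 1707.1 m

1707.1


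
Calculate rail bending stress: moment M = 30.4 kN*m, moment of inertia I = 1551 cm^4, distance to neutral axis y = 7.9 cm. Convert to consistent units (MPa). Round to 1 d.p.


Convert units:
M = 30.4 kN*m = 30400000 N*mm
y = 7.9 cm = 79 mm
I = 1551 cm^4 = 15510000 mm^4
sigma = 30400000 * 79 / 15510000
sigma = 154.8 MPa

154.8


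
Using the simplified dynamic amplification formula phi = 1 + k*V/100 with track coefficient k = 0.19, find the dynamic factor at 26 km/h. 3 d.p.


phi = 1 + k * V / 100
phi = 1 + 0.19 * 26 / 100
phi = 1 + 0.0494
phi = 1.049

1.049


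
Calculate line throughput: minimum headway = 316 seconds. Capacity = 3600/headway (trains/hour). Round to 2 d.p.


Capacity = 3600 / headway
Capacity = 3600 / 316
Capacity = 11.39 trains/hour

11.39


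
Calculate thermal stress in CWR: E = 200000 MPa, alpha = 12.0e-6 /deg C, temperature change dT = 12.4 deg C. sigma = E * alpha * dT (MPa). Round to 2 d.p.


sigma = E * alpha * dT
sigma = 200000 * 12.0e-6 * 12.4
sigma = 2.4 * 12.4
sigma = 29.76 MPa

29.76


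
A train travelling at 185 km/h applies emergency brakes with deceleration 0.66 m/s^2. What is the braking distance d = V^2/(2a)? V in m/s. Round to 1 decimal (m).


Convert speed: V = 185 / 3.6 = 51.3889 m/s
V^2 = 2640.8179
d = 2640.8179 / (2 * 0.66)
d = 2640.8179 / 1.32
d = 2000.6 m

2000.6


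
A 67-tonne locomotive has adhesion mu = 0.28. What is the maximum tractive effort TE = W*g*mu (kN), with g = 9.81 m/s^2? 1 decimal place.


TE_max = W * g * mu
TE_max = 67 * 9.81 * 0.28
TE_max = 657.27 * 0.28
TE_max = 184.0 kN

184.0


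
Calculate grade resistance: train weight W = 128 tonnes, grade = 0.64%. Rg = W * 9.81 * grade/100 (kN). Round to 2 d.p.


Rg = W * 9.81 * grade / 100
Rg = 128 * 9.81 * 0.64 / 100
Rg = 1255.68 * 0.0064
Rg = 8.04 kN

8.04


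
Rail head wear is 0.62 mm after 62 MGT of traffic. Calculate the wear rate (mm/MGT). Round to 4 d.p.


Wear rate = total wear / cumulative tonnage
Rate = 0.62 / 62
Rate = 0.0100 mm/MGT

0.0100


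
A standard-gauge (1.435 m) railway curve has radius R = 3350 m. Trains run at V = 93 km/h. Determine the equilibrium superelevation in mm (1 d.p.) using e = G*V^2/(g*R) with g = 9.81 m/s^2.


Convert speed: V = 93 / 3.6 = 25.8333 m/s
Apply formula: e = 1.435 * 25.8333^2 / (9.81 * 3350)
e = 1.435 * 667.3611 / 32863.5
e = 0.029141 m = 29.1 mm

29.1


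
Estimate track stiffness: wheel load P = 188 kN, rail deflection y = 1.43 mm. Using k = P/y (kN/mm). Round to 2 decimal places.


Track stiffness k = P / y
k = 188 / 1.43
k = 131.47 kN/mm

131.47


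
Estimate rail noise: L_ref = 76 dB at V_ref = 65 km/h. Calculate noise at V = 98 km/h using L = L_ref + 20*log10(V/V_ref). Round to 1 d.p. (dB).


V/V_ref = 98 / 65 = 1.507692
log10(1.507692) = 0.178313
20 * 0.178313 = 3.5663
L = 76 + 3.5663 = 79.6 dB

79.6


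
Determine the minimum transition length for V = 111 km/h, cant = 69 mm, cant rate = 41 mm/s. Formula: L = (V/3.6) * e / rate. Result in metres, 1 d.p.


Convert speed: V = 111 / 3.6 = 30.8333 m/s
L = 30.8333 * 69 / 41
L = 2127.5 / 41
L = 51.9 m

51.9


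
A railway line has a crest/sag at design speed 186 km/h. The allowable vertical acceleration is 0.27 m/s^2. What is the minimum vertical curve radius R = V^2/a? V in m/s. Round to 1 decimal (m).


Convert speed: V = 186 / 3.6 = 51.6667 m/s
V^2 = 2669.4444 m^2/s^2
R_v = 2669.4444 / 0.27
R_v = 9886.8 m

9886.8


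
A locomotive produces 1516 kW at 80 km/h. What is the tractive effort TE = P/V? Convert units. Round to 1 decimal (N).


Convert: P = 1516 kW = 1516000 W
V = 80 / 3.6 = 22.2222 m/s
TE = 1516000 / 22.2222
TE = 68220.0 N

68220.0


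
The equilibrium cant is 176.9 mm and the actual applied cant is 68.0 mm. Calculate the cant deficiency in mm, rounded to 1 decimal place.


Cant deficiency = equilibrium cant - actual cant
CD = 176.9 - 68.0
CD = 108.9 mm

108.9


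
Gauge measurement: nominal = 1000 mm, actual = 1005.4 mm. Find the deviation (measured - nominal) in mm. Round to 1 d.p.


Deviation = measured - nominal
Deviation = 1005.4 - 1000
Deviation = 5.4 mm

5.4


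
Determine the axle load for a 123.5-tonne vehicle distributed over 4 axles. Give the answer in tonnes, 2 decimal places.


Load per axle = total weight / number of axles
Load = 123.5 / 4
Load = 30.88 tonnes

30.88


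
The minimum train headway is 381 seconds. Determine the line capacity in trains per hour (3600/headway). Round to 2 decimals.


Capacity = 3600 / headway
Capacity = 3600 / 381
Capacity = 9.45 trains/hour

9.45


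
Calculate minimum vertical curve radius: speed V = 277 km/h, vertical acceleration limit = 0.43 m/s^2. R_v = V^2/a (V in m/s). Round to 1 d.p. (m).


Convert speed: V = 277 / 3.6 = 76.9444 m/s
V^2 = 5920.4475 m^2/s^2
R_v = 5920.4475 / 0.43
R_v = 13768.5 m

13768.5


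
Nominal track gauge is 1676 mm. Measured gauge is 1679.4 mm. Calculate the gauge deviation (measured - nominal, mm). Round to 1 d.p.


Deviation = measured - nominal
Deviation = 1679.4 - 1676
Deviation = 3.4 mm

3.4


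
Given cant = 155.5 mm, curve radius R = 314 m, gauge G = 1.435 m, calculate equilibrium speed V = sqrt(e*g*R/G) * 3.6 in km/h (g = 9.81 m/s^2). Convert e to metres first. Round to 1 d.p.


Convert cant: e = 155.5 mm = 0.1555 m
V_ms = sqrt(0.1555 * 9.81 * 314 / 1.435)
V_ms = sqrt(333.792941) = 18.27 m/s
V = 18.27 * 3.6 = 65.8 km/h

65.8


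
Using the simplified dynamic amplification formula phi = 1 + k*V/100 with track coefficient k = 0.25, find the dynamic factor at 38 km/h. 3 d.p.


phi = 1 + k * V / 100
phi = 1 + 0.25 * 38 / 100
phi = 1 + 0.095
phi = 1.095

1.095


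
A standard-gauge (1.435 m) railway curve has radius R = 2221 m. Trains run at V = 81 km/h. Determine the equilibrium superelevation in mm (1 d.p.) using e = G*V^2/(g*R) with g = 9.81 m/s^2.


Convert speed: V = 81 / 3.6 = 22.5 m/s
Apply formula: e = 1.435 * 22.5^2 / (9.81 * 2221)
e = 1.435 * 506.25 / 21788.01
e = 0.033343 m = 33.3 mm

33.3


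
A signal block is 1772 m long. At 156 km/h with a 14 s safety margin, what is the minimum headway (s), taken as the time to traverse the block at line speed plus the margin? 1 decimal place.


V = 156 / 3.6 = 43.3333 m/s
Block traversal time = 1772 / 43.3333 = 40.8923 s
Headway = 40.8923 + 14
Headway = 54.9 s

54.9


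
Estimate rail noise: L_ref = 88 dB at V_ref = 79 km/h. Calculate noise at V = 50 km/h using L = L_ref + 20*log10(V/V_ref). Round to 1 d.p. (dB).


V/V_ref = 50 / 79 = 0.632911
log10(0.632911) = -0.198657
20 * -0.198657 = -3.9731
L = 88 + -3.9731 = 84.0 dB

84.0


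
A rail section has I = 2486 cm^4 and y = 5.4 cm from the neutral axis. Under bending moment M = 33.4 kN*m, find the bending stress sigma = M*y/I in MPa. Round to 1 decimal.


Convert units:
M = 33.4 kN*m = 33400000 N*mm
y = 5.4 cm = 54 mm
I = 2486 cm^4 = 24860000 mm^4
sigma = 33400000 * 54 / 24860000
sigma = 72.6 MPa

72.6


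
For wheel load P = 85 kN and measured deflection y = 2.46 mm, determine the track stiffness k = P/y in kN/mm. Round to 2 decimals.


Track stiffness k = P / y
k = 85 / 2.46
k = 34.55 kN/mm

34.55


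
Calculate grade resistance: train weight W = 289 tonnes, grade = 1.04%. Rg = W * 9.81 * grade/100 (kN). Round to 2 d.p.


Rg = W * 9.81 * grade / 100
Rg = 289 * 9.81 * 1.04 / 100
Rg = 2835.09 * 0.0104
Rg = 29.48 kN

29.48


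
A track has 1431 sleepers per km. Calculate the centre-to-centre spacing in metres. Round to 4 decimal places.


Spacing = 1000 m / number of sleepers
Spacing = 1000 / 1431
Spacing = 0.6988 m

0.6988


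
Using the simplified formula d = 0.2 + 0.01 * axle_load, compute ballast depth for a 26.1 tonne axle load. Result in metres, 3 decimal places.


d = 0.2 + 0.01 * 26.1
d = 0.2 + 0.261
d = 0.461 m

0.461


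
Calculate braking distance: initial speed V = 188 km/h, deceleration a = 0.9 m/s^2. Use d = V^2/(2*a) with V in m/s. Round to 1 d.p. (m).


Convert speed: V = 188 / 3.6 = 52.2222 m/s
V^2 = 2727.1605
d = 2727.1605 / (2 * 0.9)
d = 2727.1605 / 1.8
d = 1515.1 m

1515.1


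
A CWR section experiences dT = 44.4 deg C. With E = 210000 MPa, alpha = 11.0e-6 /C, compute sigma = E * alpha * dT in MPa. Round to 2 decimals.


sigma = E * alpha * dT
sigma = 210000 * 11.0e-6 * 44.4
sigma = 2.31 * 44.4
sigma = 102.56 MPa

102.56
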